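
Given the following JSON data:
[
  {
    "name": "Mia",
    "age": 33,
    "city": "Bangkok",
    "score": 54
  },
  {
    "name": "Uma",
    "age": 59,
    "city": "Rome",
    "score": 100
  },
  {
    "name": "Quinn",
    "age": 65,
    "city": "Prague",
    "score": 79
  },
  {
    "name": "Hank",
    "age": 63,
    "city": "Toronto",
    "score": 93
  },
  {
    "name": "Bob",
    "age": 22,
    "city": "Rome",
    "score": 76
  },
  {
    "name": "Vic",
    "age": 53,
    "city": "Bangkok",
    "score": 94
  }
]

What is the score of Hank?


Looking up record where name = Hank
Record index: 3
Field 'score' = 93

ANSWER: 93


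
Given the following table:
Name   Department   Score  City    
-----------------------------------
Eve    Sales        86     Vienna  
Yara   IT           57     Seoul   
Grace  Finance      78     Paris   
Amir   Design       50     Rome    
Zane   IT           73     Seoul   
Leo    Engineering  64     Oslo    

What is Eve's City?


Row 1: Eve
City = Vienna

ANSWER: Vienna


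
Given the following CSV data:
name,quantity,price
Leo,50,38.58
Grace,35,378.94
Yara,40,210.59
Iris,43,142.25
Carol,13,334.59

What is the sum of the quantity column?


Values in 'quantity' column:
  Row 1: 50
  Row 2: 35
  Row 3: 40
  Row 4: 43
  Row 5: 13
Sum = 50 + 35 + 40 + 43 + 13 = 181

ANSWER: 181


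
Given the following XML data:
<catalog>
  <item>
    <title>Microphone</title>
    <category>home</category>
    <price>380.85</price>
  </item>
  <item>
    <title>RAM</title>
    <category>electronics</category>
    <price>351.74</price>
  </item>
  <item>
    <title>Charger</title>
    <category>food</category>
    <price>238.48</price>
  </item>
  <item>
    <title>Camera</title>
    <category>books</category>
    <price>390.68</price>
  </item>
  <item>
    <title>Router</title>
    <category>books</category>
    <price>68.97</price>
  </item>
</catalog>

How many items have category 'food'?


Scanning <item> elements for <category>food</category>:
  Item 3: Charger -> MATCH
Count: 1

ANSWER: 1


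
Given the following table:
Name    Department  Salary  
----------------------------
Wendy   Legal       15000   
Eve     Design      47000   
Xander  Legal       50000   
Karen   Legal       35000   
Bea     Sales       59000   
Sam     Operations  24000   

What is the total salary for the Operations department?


Operations department members:
  Sam: 24000
Total = 24000 = 24000

ANSWER: 24000


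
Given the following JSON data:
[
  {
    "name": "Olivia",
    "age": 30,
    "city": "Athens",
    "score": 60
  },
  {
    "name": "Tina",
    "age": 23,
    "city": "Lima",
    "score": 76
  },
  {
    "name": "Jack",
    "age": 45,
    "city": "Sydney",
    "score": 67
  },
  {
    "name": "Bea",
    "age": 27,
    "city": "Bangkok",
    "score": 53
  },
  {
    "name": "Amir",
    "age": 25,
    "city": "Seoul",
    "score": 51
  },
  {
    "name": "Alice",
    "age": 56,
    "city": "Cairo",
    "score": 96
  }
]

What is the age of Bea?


Looking up record where name = Bea
Record index: 3
Field 'age' = 27

ANSWER: 27


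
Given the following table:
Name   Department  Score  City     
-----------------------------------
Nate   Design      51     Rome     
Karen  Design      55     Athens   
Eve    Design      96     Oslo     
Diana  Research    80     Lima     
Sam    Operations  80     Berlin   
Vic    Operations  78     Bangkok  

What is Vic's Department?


Row 6: Vic
Department = Operations

ANSWER: Operations


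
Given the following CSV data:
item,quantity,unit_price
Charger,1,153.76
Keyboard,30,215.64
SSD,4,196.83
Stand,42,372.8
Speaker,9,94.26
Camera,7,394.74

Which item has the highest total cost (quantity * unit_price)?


Computing row totals:
  Charger: 153.76
  Keyboard: 6469.2
  SSD: 787.32
  Stand: 15657.6
  Speaker: 848.34
  Camera: 2763.18
Maximum: Stand (15657.6)

ANSWER: Stand


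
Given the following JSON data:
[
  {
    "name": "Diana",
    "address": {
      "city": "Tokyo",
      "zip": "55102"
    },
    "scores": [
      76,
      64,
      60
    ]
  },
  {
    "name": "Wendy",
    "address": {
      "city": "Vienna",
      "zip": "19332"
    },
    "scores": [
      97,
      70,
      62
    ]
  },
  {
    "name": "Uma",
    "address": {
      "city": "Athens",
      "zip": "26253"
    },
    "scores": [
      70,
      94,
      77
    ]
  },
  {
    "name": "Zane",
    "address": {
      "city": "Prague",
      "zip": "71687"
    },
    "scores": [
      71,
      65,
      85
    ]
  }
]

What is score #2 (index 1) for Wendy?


Path: records[1].scores[1]
Value: 70

ANSWER: 70


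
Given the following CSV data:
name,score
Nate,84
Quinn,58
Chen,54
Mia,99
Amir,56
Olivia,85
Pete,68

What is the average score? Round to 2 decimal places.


Scores: 84, 58, 54, 99, 56, 85, 68
Sum = 504
Count = 7
Average = 504 / 7 = 72.00

ANSWER: 72.00


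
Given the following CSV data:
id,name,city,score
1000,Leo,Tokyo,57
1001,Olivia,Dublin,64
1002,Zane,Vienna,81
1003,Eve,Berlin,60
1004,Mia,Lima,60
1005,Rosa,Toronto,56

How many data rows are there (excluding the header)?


Counting rows (excluding header):
Header: id,name,city,score
Data rows: 6

ANSWER: 6


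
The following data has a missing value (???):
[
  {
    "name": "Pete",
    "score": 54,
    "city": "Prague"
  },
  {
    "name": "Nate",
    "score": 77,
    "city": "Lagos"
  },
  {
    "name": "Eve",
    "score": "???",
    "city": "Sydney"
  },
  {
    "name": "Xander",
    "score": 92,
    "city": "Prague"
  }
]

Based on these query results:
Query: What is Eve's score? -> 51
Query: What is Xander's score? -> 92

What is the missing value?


The missing value is Eve's score
From query: Eve's score = 51

ANSWER: 51


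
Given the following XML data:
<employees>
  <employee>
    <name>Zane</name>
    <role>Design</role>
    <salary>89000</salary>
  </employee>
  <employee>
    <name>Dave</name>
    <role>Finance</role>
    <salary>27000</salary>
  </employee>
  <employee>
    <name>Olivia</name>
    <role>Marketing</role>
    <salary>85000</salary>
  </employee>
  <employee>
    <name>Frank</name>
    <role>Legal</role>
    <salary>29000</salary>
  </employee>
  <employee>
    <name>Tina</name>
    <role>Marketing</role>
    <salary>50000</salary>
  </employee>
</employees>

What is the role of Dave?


Searching for <employee> with <name>Dave</name>
Found at position 2
<role>Finance</role>

ANSWER: Finance


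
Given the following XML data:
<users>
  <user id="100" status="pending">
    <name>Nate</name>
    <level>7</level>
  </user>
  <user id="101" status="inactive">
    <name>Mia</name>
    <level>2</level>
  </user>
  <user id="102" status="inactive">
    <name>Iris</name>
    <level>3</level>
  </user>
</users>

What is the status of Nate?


Finding user with name = Nate
user id="100" status="pending"

ANSWER: pending


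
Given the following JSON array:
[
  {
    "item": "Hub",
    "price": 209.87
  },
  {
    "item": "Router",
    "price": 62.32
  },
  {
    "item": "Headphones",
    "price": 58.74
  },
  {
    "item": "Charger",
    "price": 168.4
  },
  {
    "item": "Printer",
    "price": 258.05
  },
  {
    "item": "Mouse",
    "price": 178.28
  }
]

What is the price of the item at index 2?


Array index 2 -> Headphones
price = 58.74

ANSWER: 58.74


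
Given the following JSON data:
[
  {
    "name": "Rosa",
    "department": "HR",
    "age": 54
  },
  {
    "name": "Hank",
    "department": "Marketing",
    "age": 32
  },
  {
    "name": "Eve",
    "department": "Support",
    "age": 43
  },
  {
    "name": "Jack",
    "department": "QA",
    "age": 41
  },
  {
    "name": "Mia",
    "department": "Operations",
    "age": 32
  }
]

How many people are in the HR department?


Scanning records for department = HR
  Record 0: Rosa
Count: 1

ANSWER: 1


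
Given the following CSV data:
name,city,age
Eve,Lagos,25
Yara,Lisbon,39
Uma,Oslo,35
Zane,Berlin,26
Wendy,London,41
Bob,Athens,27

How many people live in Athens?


Scanning city column for 'Athens':
  Row 6: Bob -> MATCH
Total matches: 1

ANSWER: 1


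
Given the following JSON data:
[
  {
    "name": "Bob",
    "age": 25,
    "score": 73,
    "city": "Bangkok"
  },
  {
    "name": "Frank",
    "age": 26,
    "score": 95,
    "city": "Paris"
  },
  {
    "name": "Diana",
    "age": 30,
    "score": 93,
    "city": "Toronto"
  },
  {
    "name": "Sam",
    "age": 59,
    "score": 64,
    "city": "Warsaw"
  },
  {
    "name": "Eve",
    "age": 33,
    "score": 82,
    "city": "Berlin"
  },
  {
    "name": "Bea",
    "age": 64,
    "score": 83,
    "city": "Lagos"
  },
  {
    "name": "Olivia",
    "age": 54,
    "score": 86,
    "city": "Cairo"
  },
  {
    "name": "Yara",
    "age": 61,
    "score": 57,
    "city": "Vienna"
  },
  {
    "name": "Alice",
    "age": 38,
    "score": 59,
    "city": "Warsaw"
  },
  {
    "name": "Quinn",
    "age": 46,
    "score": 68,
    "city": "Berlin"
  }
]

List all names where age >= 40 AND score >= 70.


Checking both conditions:
  Bob (age=25, score=73) -> no
  Frank (age=26, score=95) -> no
  Diana (age=30, score=93) -> no
  Sam (age=59, score=64) -> no
  Eve (age=33, score=82) -> no
  Bea (age=64, score=83) -> YES
  Olivia (age=54, score=86) -> YES
  Yara (age=61, score=57) -> no
  Alice (age=38, score=59) -> no
  Quinn (age=46, score=68) -> no


ANSWER: Bea, Olivia


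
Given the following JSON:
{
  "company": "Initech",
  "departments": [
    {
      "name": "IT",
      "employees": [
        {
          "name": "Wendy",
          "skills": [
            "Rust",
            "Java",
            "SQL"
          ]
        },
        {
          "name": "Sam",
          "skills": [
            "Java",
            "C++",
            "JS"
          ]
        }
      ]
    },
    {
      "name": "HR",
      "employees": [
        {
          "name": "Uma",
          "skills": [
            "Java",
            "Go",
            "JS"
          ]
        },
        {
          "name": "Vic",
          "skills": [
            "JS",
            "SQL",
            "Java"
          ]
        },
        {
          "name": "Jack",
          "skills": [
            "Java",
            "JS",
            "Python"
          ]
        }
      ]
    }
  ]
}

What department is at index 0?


Path: departments[0].name
Value: IT

ANSWER: IT


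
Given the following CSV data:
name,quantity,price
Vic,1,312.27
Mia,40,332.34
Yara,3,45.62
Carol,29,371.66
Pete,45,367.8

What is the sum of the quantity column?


Values in 'quantity' column:
  Row 1: 1
  Row 2: 40
  Row 3: 3
  Row 4: 29
  Row 5: 45
Sum = 1 + 40 + 3 + 29 + 45 = 118

ANSWER: 118


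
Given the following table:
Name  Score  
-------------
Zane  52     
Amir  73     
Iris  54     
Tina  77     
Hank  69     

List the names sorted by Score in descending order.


Sorting by Score (descending):
  Tina: 77
  Amir: 73
  Hank: 69
  Iris: 54
  Zane: 52


ANSWER: Tina, Amir, Hank, Iris, Zane


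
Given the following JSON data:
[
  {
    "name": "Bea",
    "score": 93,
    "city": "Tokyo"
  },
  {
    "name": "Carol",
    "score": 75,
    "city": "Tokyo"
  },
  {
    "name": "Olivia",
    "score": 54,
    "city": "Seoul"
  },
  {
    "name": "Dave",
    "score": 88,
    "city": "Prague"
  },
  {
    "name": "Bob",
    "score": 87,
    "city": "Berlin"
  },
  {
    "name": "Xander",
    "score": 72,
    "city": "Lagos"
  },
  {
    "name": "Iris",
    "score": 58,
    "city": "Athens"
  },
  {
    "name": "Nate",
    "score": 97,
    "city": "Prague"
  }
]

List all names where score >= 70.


Filtering records where score >= 70:
  Bea (score=93) -> YES
  Carol (score=75) -> YES
  Olivia (score=54) -> no
  Dave (score=88) -> YES
  Bob (score=87) -> YES
  Xander (score=72) -> YES
  Iris (score=58) -> no
  Nate (score=97) -> YES


ANSWER: Bea, Carol, Dave, Bob, Xander, Nate


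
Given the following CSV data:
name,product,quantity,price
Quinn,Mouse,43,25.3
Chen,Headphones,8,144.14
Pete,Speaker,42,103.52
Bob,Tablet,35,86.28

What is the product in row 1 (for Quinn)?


Row 1: Quinn
Column 'product' = Mouse

ANSWER: Mouse


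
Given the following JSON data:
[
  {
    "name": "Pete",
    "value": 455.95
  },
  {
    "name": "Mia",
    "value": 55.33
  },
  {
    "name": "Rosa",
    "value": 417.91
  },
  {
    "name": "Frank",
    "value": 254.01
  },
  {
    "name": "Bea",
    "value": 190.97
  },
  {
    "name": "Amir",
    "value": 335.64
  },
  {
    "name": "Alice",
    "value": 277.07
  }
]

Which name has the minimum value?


Comparing values:
  Pete: 455.95
  Mia: 55.33
  Rosa: 417.91
  Frank: 254.01
  Bea: 190.97
  Amir: 335.64
  Alice: 277.07
Minimum: Mia (55.33)

ANSWER: Mia


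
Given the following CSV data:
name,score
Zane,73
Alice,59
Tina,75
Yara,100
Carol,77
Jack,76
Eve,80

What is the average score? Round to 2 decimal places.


Scores: 73, 59, 75, 100, 77, 76, 80
Sum = 540
Count = 7
Average = 540 / 7 = 77.14

ANSWER: 77.14


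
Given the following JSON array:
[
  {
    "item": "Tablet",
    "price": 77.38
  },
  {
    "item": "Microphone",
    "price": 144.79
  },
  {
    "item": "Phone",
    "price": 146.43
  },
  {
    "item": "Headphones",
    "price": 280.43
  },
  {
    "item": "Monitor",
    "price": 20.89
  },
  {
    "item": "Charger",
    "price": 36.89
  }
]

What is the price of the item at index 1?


Array index 1 -> Microphone
price = 144.79

ANSWER: 144.79


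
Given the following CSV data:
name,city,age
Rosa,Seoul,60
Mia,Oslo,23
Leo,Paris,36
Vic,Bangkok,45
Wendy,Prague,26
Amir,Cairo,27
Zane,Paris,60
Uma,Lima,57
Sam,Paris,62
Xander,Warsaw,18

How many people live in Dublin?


Scanning city column for 'Dublin':
Total matches: 0

ANSWER: 0


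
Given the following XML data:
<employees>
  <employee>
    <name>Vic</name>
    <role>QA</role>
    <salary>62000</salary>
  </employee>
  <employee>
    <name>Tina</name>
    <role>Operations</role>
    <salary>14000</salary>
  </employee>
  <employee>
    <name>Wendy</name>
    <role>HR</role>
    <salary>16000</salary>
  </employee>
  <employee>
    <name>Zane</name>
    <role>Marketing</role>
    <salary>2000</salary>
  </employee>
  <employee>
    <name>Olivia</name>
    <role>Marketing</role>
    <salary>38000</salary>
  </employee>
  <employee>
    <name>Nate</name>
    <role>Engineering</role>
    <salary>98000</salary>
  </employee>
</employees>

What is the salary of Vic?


Searching for <employee> with <name>Vic</name>
Found at position 1
<salary>62000</salary>

ANSWER: 62000


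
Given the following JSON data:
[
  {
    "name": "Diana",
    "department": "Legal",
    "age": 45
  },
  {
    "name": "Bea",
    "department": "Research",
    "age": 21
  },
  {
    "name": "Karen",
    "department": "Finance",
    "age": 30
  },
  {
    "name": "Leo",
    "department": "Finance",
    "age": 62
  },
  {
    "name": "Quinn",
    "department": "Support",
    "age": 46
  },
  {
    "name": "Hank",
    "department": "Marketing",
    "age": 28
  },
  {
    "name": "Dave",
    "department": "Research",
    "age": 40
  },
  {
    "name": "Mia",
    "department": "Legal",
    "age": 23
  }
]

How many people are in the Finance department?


Scanning records for department = Finance
  Record 2: Karen
  Record 3: Leo
Count: 2

ANSWER: 2


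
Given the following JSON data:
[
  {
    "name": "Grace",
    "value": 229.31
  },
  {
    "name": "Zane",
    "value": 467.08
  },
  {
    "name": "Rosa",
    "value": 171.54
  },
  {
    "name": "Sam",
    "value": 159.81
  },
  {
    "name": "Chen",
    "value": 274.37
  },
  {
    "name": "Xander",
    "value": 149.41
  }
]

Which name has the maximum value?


Comparing values:
  Grace: 229.31
  Zane: 467.08
  Rosa: 171.54
  Sam: 159.81
  Chen: 274.37
  Xander: 149.41
Maximum: Zane (467.08)

ANSWER: Zane


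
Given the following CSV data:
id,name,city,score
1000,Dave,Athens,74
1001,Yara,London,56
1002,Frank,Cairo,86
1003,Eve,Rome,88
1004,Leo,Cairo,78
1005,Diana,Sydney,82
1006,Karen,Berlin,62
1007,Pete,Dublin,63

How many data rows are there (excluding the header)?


Counting rows (excluding header):
Header: id,name,city,score
Data rows: 8

ANSWER: 8


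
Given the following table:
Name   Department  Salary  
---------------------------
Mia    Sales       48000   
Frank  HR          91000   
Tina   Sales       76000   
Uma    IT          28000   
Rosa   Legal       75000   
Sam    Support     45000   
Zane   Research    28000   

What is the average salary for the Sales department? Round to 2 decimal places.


Sales department members:
  Mia: 48000
  Tina: 76000
Sum = 124000
Count = 2
Average = 124000 / 2 = 62000.00

ANSWER: 62000.00


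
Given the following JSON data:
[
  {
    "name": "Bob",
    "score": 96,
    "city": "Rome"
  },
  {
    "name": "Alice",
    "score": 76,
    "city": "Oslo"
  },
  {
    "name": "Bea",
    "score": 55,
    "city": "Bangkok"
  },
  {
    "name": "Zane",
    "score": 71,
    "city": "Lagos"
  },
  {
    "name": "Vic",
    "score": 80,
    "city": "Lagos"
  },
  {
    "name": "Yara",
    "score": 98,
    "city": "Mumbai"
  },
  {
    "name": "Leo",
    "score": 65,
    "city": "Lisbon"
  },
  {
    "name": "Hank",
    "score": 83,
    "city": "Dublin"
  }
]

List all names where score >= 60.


Filtering records where score >= 60:
  Bob (score=96) -> YES
  Alice (score=76) -> YES
  Bea (score=55) -> no
  Zane (score=71) -> YES
  Vic (score=80) -> YES
  Yara (score=98) -> YES
  Leo (score=65) -> YES
  Hank (score=83) -> YES


ANSWER: Bob, Alice, Zane, Vic, Yara, Leo, Hank


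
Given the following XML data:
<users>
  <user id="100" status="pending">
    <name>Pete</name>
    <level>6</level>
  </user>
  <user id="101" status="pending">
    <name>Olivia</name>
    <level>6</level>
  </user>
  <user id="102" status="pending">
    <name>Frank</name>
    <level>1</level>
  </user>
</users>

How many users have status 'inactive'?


Counting users with status='inactive':
Count: 0

ANSWER: 0


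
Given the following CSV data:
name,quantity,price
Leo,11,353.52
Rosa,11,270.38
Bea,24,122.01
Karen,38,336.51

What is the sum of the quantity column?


Values in 'quantity' column:
  Row 1: 11
  Row 2: 11
  Row 3: 24
  Row 4: 38
Sum = 11 + 11 + 24 + 38 = 84

ANSWER: 84


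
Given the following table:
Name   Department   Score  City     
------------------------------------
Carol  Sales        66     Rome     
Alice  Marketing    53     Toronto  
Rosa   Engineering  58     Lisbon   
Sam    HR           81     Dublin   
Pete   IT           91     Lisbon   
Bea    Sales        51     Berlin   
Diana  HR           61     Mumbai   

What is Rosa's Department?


Row 3: Rosa
Department = Engineering

ANSWER: Engineering


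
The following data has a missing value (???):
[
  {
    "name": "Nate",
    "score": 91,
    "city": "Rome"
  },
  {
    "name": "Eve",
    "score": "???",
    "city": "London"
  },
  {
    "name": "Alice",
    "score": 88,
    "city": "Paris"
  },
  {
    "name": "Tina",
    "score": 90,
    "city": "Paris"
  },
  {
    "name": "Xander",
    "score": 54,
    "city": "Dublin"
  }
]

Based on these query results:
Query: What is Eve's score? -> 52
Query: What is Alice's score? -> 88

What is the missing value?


The missing value is Eve's score
From query: Eve's score = 52

ANSWER: 52


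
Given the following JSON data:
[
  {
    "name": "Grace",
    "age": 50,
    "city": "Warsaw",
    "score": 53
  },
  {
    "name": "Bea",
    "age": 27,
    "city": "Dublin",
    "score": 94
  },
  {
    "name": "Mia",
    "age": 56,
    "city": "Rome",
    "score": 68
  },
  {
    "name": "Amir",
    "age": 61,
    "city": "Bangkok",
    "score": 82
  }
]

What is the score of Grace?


Looking up record where name = Grace
Record index: 0
Field 'score' = 53

ANSWER: 53


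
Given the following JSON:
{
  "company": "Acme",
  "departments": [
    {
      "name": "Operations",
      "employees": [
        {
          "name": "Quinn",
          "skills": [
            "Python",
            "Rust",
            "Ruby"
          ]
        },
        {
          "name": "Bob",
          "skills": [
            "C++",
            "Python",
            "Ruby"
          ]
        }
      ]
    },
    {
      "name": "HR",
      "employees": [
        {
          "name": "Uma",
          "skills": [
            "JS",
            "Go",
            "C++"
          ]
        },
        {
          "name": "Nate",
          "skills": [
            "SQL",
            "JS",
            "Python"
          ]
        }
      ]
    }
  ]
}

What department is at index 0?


Path: departments[0].name
Value: Operations

ANSWER: Operations


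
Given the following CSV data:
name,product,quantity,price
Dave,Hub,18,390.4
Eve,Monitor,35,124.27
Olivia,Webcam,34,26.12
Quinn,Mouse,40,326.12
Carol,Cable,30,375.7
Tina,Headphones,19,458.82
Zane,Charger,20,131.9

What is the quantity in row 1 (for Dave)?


Row 1: Dave
Column 'quantity' = 18

ANSWER: 18


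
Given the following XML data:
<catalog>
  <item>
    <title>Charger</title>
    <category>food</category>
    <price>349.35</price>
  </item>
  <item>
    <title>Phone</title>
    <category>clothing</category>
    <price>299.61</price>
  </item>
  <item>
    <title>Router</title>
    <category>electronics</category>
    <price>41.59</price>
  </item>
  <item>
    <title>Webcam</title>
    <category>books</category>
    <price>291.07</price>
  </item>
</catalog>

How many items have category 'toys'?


Scanning <item> elements for <category>toys</category>:
Count: 0

ANSWER: 0


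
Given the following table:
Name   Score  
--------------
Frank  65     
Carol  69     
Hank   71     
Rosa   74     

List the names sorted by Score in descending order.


Sorting by Score (descending):
  Rosa: 74
  Hank: 71
  Carol: 69
  Frank: 65


ANSWER: Rosa, Hank, Carol, Frank


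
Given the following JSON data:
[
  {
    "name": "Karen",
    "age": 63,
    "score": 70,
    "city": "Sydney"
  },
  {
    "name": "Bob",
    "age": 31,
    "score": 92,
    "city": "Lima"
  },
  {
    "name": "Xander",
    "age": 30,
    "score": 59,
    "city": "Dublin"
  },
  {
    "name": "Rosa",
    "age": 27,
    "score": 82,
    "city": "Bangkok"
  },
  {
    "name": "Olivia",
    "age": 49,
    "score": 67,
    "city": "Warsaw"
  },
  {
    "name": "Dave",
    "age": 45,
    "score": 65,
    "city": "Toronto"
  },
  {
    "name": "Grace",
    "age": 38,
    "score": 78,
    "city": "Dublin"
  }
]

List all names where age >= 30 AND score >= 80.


Checking both conditions:
  Karen (age=63, score=70) -> no
  Bob (age=31, score=92) -> YES
  Xander (age=30, score=59) -> no
  Rosa (age=27, score=82) -> no
  Olivia (age=49, score=67) -> no
  Dave (age=45, score=65) -> no
  Grace (age=38, score=78) -> no


ANSWER: Bob


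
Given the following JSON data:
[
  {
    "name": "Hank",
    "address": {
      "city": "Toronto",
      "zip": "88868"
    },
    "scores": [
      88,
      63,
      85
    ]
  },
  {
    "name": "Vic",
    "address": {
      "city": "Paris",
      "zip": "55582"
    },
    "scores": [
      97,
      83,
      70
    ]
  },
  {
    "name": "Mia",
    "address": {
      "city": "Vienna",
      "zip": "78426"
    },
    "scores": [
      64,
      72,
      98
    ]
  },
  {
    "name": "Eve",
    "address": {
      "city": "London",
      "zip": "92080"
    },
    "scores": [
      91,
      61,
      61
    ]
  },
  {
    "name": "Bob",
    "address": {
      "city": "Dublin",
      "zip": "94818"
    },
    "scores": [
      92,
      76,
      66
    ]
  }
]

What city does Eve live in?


Path: records[3].address.city
Value: London

ANSWER: London


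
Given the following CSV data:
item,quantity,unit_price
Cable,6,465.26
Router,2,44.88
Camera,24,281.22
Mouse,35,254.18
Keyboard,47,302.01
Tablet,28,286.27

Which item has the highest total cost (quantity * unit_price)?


Computing row totals:
  Cable: 2791.56
  Router: 89.76
  Camera: 6749.28
  Mouse: 8896.3
  Keyboard: 14194.47
  Tablet: 8015.56
Maximum: Keyboard (14194.47)

ANSWER: Keyboard


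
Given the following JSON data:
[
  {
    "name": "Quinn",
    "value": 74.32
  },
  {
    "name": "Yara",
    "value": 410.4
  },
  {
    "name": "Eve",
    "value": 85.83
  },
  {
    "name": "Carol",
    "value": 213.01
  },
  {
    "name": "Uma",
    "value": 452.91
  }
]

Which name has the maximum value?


Comparing values:
  Quinn: 74.32
  Yara: 410.4
  Eve: 85.83
  Carol: 213.01
  Uma: 452.91
Maximum: Uma (452.91)

ANSWER: Uma


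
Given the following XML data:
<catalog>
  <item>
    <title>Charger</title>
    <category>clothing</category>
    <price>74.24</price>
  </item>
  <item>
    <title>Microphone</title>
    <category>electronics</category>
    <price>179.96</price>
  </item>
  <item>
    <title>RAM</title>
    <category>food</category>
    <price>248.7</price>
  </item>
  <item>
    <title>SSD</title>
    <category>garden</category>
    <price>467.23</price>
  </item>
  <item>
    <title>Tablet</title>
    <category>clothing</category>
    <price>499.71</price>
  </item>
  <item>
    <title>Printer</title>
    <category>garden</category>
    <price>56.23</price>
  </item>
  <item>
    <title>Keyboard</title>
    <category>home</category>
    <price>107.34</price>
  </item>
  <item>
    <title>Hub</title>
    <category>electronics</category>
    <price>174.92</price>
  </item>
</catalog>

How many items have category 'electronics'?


Scanning <item> elements for <category>electronics</category>:
  Item 2: Microphone -> MATCH
  Item 8: Hub -> MATCH
Count: 2

ANSWER: 2


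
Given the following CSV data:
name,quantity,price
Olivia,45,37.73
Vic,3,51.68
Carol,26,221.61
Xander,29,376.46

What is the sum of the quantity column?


Values in 'quantity' column:
  Row 1: 45
  Row 2: 3
  Row 3: 26
  Row 4: 29
Sum = 45 + 3 + 26 + 29 = 103

ANSWER: 103


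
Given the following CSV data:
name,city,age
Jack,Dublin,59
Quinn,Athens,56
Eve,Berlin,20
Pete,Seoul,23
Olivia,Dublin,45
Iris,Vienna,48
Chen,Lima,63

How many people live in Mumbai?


Scanning city column for 'Mumbai':
Total matches: 0

ANSWER: 0


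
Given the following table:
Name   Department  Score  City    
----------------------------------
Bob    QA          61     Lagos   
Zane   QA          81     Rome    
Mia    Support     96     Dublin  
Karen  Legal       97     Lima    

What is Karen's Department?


Row 4: Karen
Department = Legal

ANSWER: Legal


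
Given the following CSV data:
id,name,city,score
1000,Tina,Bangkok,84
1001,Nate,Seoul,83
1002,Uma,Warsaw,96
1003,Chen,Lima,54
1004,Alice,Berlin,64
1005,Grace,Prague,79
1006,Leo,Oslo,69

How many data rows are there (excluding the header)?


Counting rows (excluding header):
Header: id,name,city,score
Data rows: 7

ANSWER: 7


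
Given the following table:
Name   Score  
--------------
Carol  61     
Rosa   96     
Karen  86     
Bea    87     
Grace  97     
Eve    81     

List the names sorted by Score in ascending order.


Sorting by Score (ascending):
  Carol: 61
  Eve: 81
  Karen: 86
  Bea: 87
  Rosa: 96
  Grace: 97


ANSWER: Carol, Eve, Karen, Bea, Rosa, Grace


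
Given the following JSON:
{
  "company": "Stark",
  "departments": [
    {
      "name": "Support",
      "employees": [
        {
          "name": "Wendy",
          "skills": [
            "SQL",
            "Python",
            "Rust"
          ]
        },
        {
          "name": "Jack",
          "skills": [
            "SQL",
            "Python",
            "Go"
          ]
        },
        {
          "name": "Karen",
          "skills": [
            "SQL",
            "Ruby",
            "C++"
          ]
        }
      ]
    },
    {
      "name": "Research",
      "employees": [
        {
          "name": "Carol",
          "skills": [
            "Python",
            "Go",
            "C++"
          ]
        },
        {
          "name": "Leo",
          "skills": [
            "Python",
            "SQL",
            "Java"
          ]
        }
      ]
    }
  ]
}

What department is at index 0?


Path: departments[0].name
Value: Support

ANSWER: Support


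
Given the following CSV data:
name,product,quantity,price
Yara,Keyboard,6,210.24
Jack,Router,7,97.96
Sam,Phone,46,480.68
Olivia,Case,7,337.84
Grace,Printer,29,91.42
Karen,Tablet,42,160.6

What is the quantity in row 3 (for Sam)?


Row 3: Sam
Column 'quantity' = 46

ANSWER: 46


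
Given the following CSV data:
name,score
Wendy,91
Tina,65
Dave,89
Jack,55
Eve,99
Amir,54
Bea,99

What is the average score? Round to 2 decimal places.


Scores: 91, 65, 89, 55, 99, 54, 99
Sum = 552
Count = 7
Average = 552 / 7 = 78.86

ANSWER: 78.86


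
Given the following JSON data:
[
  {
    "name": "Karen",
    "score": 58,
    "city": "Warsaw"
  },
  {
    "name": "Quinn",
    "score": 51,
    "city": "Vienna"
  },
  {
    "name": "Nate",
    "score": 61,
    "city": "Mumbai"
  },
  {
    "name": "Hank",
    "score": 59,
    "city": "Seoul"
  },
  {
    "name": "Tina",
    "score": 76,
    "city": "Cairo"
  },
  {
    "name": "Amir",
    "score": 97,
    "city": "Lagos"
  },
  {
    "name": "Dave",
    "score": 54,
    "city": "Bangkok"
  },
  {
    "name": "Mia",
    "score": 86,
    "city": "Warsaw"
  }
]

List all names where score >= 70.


Filtering records where score >= 70:
  Karen (score=58) -> no
  Quinn (score=51) -> no
  Nate (score=61) -> no
  Hank (score=59) -> no
  Tina (score=76) -> YES
  Amir (score=97) -> YES
  Dave (score=54) -> no
  Mia (score=86) -> YES


ANSWER: Tina, Amir, Mia


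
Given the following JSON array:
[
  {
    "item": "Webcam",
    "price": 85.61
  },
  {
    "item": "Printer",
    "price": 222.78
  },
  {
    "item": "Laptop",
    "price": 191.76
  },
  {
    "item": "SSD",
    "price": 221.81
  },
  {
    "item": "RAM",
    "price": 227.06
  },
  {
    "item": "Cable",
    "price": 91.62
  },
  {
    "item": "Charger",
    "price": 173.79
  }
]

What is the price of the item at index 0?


Array index 0 -> Webcam
price = 85.61

ANSWER: 85.61


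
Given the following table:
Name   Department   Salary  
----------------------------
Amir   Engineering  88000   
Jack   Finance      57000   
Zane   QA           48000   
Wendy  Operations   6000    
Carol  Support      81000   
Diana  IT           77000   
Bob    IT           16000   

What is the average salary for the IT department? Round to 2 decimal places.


IT department members:
  Diana: 77000
  Bob: 16000
Sum = 93000
Count = 2
Average = 93000 / 2 = 46500.00

ANSWER: 46500.00


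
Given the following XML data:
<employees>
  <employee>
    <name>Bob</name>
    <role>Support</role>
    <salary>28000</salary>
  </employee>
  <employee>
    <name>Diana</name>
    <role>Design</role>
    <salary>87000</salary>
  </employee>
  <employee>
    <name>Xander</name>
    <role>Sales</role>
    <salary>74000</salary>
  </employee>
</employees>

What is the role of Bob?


Searching for <employee> with <name>Bob</name>
Found at position 1
<role>Support</role>

ANSWER: Support


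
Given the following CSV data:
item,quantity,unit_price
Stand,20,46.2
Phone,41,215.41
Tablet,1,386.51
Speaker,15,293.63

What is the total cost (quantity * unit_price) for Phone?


Row: Phone
quantity = 41
unit_price = 215.41
total = 41 * 215.41 = 8831.81

ANSWER: 8831.81


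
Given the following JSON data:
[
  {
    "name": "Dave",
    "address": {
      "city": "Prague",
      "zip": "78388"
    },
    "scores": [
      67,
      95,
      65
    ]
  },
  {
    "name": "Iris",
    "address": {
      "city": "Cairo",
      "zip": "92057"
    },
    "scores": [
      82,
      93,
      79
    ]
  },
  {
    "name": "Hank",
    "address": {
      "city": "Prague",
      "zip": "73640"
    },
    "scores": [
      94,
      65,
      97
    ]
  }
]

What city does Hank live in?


Path: records[2].address.city
Value: Prague

ANSWER: Prague


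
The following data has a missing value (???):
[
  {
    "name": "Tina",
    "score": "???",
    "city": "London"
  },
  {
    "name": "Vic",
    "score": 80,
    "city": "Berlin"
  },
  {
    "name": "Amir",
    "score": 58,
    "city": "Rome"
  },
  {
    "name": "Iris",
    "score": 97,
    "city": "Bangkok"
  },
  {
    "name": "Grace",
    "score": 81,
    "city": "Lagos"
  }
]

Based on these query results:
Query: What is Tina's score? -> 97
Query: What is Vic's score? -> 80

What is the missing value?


The missing value is Tina's score
From query: Tina's score = 97

ANSWER: 97


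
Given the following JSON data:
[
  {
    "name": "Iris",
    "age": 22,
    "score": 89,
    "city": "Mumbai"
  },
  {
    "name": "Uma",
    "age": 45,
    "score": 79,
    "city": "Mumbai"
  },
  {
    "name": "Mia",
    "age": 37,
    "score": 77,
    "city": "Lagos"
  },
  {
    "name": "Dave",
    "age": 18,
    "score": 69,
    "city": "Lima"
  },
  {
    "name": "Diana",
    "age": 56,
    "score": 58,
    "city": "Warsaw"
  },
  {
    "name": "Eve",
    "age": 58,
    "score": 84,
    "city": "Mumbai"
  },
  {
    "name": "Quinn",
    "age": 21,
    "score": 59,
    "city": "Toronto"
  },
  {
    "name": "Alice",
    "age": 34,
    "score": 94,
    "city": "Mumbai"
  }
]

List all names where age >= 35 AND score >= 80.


Checking both conditions:
  Iris (age=22, score=89) -> no
  Uma (age=45, score=79) -> no
  Mia (age=37, score=77) -> no
  Dave (age=18, score=69) -> no
  Diana (age=56, score=58) -> no
  Eve (age=58, score=84) -> YES
  Quinn (age=21, score=59) -> no
  Alice (age=34, score=94) -> no


ANSWER: Eve


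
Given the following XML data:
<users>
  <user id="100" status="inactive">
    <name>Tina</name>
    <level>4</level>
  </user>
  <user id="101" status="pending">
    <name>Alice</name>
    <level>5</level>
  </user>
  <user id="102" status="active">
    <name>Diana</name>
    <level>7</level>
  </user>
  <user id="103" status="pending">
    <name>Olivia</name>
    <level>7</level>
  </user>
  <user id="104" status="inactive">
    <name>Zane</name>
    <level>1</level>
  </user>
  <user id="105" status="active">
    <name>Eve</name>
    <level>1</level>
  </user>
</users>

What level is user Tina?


Finding user: Tina
<level>4</level>

ANSWER: 4


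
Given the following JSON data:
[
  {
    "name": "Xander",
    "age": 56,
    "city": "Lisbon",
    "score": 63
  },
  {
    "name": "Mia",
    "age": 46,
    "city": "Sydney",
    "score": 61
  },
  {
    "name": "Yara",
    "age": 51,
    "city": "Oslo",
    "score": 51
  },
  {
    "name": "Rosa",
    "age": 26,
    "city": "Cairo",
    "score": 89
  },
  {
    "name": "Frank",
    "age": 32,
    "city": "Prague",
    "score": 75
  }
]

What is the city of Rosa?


Looking up record where name = Rosa
Record index: 3
Field 'city' = Cairo

ANSWER: Cairo


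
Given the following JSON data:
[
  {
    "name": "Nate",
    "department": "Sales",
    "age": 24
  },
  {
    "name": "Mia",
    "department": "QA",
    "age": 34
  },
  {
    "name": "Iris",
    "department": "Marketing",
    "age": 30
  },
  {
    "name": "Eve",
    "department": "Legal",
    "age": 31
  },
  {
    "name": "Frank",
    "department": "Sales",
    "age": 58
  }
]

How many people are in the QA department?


Scanning records for department = QA
  Record 1: Mia
Count: 1

ANSWER: 1


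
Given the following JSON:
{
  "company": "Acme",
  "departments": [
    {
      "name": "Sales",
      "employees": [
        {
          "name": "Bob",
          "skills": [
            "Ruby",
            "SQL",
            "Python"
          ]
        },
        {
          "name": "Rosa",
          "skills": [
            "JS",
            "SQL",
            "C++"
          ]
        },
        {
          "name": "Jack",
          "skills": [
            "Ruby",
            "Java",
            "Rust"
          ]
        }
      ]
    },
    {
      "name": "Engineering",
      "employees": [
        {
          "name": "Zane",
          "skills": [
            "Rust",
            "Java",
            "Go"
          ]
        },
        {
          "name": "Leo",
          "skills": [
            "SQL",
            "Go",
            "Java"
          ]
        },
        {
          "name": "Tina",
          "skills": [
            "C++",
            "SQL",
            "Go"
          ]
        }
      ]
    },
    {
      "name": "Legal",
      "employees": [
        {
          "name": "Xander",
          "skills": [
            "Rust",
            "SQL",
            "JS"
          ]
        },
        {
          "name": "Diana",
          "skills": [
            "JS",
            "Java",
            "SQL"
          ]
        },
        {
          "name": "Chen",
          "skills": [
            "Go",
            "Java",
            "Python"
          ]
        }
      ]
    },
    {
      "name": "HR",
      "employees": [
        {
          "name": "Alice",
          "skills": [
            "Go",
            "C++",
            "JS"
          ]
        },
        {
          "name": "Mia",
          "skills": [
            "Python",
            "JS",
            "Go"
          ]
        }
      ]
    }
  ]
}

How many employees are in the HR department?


Path: departments[3].employees
Count: 2

ANSWER: 2


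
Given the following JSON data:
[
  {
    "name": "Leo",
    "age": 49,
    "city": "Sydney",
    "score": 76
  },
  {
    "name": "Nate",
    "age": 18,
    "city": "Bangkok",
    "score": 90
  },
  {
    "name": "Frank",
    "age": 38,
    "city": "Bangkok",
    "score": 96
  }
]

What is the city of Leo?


Looking up record where name = Leo
Record index: 0
Field 'city' = Sydney

ANSWER: Sydney


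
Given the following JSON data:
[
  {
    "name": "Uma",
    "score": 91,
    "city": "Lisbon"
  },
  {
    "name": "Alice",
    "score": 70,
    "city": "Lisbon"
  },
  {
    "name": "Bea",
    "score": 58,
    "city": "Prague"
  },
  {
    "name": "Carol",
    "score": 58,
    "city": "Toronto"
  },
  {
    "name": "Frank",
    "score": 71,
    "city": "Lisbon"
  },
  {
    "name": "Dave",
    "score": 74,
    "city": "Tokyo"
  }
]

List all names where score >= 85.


Filtering records where score >= 85:
  Uma (score=91) -> YES
  Alice (score=70) -> no
  Bea (score=58) -> no
  Carol (score=58) -> no
  Frank (score=71) -> no
  Dave (score=74) -> no


ANSWER: Uma


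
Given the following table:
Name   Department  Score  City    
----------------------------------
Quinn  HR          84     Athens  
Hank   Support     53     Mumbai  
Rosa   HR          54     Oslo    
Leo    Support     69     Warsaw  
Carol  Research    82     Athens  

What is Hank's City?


Row 2: Hank
City = Mumbai

ANSWER: Mumbai


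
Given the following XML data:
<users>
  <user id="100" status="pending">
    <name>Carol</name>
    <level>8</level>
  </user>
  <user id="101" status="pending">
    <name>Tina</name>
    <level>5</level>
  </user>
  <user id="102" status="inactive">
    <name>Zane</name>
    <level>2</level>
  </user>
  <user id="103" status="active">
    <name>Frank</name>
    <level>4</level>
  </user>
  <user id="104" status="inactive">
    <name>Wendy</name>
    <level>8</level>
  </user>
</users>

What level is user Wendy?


Finding user: Wendy
<level>8</level>

ANSWER: 8


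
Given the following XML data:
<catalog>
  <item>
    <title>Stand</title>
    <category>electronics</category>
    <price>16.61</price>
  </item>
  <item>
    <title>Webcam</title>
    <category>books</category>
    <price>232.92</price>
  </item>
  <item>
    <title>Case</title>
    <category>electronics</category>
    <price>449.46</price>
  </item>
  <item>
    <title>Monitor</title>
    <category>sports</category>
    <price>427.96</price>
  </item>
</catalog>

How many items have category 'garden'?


Scanning <item> elements for <category>garden</category>:
Count: 0

ANSWER: 0


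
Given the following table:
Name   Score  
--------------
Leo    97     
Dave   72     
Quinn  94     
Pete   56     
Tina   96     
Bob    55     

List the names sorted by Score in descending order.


Sorting by Score (descending):
  Leo: 97
  Tina: 96
  Quinn: 94
  Dave: 72
  Pete: 56
  Bob: 55


ANSWER: Leo, Tina, Quinn, Dave, Pete, Bob


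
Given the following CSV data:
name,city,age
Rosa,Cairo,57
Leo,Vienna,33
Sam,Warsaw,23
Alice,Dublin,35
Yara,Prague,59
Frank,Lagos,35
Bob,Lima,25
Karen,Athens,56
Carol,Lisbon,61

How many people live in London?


Scanning city column for 'London':
Total matches: 0

ANSWER: 0
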